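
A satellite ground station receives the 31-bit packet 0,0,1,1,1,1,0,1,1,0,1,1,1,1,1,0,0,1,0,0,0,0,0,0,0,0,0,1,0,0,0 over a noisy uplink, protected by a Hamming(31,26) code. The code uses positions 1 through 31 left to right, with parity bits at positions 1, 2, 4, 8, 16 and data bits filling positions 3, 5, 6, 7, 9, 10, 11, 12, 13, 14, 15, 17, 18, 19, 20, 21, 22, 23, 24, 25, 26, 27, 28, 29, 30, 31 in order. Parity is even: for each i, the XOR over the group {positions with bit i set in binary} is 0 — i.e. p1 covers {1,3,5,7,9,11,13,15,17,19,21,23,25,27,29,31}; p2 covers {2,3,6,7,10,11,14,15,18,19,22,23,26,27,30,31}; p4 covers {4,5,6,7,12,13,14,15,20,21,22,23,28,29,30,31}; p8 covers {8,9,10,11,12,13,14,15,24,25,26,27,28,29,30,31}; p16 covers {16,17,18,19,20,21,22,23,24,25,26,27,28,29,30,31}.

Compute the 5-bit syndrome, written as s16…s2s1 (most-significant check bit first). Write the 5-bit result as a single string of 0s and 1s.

00000

s1 (pos 1,3,5,7,9,11,13,15,17,19,21,23,25,27,29,31): 0⊕1⊕1⊕0⊕1⊕1⊕1⊕1⊕0⊕0⊕0⊕0⊕0⊕0⊕0⊕0 = 0
s2 (pos 2,3,6,7,10,11,14,15,18,19,22,23,26,27,30,31): 0⊕1⊕1⊕0⊕0⊕1⊕1⊕1⊕1⊕0⊕0⊕0⊕0⊕0⊕0⊕0 = 0
s4 (pos 4,5,6,7,12,13,14,15,20,21,22,23,28,29,30,31): 1⊕1⊕1⊕0⊕1⊕1⊕1⊕1⊕0⊕0⊕0⊕0⊕1⊕0⊕0⊕0 = 0
s8 (pos 8,9,10,11,12,13,14,15,24,25,26,27,28,29,30,31): 1⊕1⊕0⊕1⊕1⊕1⊕1⊕1⊕0⊕0⊕0⊕0⊕1⊕0⊕0⊕0 = 0
s16 (pos 16,17,18,19,20,21,22,23,24,25,26,27,28,29,30,31): 0⊕0⊕1⊕0⊕0⊕0⊕0⊕0⊕0⊕0⊕0⊕0⊕1⊕0⊕0⊕0 = 0
Syndrome s16…s1 = 00000 → no error.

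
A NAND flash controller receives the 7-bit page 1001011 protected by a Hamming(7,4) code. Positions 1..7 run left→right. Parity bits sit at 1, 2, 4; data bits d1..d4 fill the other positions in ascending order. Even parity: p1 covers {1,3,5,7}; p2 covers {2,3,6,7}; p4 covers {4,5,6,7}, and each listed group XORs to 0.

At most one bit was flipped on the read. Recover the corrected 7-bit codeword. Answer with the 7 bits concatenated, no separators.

1000011

s1 (pos 1,3,5,7): 1⊕0⊕0⊕1 = 0
s2 (pos 2,3,6,7): 0⊕0⊕1⊕1 = 0
s4 (pos 4,5,6,7): 1⊕0⊕1⊕1 = 1
Syndrome s4…s1 = 100 → error at position 4.
Flip position 4: 1001011 → 1000011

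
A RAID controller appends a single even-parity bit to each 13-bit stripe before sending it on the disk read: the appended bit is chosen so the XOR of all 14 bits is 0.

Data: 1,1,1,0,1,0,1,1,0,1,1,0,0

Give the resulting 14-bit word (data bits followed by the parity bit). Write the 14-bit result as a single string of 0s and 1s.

XOR of the 13 data bits: 1⊕1⊕1⊕0⊕1⊕0⊕1⊕1⊕0⊕1⊕1⊕0⊕0 = 0
Parity bit = 0 (so all 14 bits XOR to 0).

11101011011000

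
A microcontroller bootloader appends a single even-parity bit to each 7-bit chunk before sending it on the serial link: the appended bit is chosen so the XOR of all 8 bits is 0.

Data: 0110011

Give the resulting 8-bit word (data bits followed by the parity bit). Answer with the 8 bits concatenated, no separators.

XOR of the 7 data bits: 0⊕1⊕1⊕0⊕0⊕1⊕1 = 0
Parity bit = 0 (so all 8 bits XOR to 0).

01100110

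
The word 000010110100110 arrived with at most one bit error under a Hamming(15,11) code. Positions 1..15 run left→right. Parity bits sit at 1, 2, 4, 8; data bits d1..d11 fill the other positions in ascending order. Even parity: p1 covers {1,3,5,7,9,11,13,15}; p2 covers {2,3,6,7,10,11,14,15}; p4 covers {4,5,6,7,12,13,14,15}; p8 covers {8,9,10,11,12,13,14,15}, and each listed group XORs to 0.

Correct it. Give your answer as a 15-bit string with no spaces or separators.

s1 (pos 1,3,5,7,9,11,13,15): 0⊕0⊕1⊕1⊕0⊕0⊕1⊕0 = 1
s2 (pos 2,3,6,7,10,11,14,15): 0⊕0⊕0⊕1⊕1⊕0⊕1⊕0 = 1
s4 (pos 4,5,6,7,12,13,14,15): 0⊕1⊕0⊕1⊕0⊕1⊕1⊕0 = 0
s8 (pos 8,9,10,11,12,13,14,15): 1⊕0⊕1⊕0⊕0⊕1⊕1⊕0 = 0
Syndrome s8…s1 = 0011 → error at position 3.
Flip position 3: 000010110100110 → 001010110100110

001010110100110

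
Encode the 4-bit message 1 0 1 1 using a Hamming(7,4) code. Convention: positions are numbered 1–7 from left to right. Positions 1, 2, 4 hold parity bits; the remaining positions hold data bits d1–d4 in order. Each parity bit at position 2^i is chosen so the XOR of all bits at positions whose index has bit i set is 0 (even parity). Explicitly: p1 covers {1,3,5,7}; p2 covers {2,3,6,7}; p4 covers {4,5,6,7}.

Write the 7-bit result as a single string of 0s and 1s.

Place data at non-parity positions: p1 p2 1 p4 0 1 1
p1 (pos 1,3,5,7): XOR of data positions = 1⊕0⊕1 = 0
p2 (pos 2,3,6,7): XOR of data positions = 1⊕1⊕1 = 1
p4 (pos 4,5,6,7): XOR of data positions = 0⊕1⊕1 = 0
Codeword: 0110011

0110011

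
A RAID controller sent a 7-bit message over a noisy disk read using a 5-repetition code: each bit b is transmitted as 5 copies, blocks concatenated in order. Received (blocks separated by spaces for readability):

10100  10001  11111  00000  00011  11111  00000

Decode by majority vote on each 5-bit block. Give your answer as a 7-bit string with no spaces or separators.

0010010

Block 1 (10100): 2 ones → 0
Block 2 (10001): 2 ones → 0
Block 3 (11111): 5 ones → 1
Block 4 (00000): 0 ones → 0
Block 5 (00011): 2 ones → 0
Block 6 (11111): 5 ones → 1
Block 7 (00000): 0 ones → 0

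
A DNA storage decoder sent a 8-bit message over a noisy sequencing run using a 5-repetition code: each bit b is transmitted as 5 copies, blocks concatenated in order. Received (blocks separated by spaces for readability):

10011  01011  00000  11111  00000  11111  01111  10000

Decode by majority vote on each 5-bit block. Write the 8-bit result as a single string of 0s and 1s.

11010110

Block 1 (10011): 3 ones → 1
Block 2 (01011): 3 ones → 1
Block 3 (00000): 0 ones → 0
Block 4 (11111): 5 ones → 1
Block 5 (00000): 0 ones → 0
Block 6 (11111): 5 ones → 1
Block 7 (01111): 4 ones → 1
Block 8 (10000): 1 one → 0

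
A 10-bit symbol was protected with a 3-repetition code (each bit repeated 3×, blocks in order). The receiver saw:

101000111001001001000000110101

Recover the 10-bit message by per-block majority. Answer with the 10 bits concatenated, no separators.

1010000011

Block 1 (101): 2 ones → 1
Block 2 (000): 0 ones → 0
Block 3 (111): 3 ones → 1
Block 4 (001): 1 one → 0
Block 5 (001): 1 one → 0
Block 6 (001): 1 one → 0
Block 7 (000): 0 ones → 0
Block 8 (000): 0 ones → 0
Block 9 (110): 2 ones → 1
Block 10 (101): 2 ones → 1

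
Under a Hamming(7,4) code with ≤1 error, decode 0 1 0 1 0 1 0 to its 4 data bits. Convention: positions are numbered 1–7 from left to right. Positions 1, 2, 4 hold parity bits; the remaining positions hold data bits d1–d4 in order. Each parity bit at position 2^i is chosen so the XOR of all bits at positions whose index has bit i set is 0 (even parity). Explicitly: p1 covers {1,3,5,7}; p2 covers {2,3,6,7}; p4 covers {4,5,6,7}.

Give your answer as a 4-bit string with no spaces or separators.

0010

s1 (pos 1,3,5,7): 0⊕0⊕0⊕0 = 0
s2 (pos 2,3,6,7): 1⊕0⊕1⊕0 = 0
s4 (pos 4,5,6,7): 1⊕0⊕1⊕0 = 0
Syndrome s4…s1 = 000 → no error.
Read data bits from positions 3,5,6,7: 0010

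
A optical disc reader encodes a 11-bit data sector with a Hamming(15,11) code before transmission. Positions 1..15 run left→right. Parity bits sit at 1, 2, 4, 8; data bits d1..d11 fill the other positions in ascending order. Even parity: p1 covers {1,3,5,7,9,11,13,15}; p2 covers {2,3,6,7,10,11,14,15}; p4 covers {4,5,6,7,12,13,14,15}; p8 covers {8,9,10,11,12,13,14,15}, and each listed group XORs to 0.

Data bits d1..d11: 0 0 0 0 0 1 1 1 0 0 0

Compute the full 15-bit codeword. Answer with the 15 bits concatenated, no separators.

Place data at non-parity positions: p1 p2 0 p4 0 0 0 p8 0 1 1 1 0 0 0
p1 (pos 1,3,5,7,9,11,13,15): XOR of data positions = 0⊕0⊕0⊕0⊕1⊕0⊕0 = 1
p2 (pos 2,3,6,7,10,11,14,15): XOR of data positions = 0⊕0⊕0⊕1⊕1⊕0⊕0 = 0
p4 (pos 4,5,6,7,12,13,14,15): XOR of data positions = 0⊕0⊕0⊕1⊕0⊕0⊕0 = 1
p8 (pos 8,9,10,11,12,13,14,15): XOR of data positions = 0⊕1⊕1⊕1⊕0⊕0⊕0 = 1
Codeword: 100100010111000

100100010111000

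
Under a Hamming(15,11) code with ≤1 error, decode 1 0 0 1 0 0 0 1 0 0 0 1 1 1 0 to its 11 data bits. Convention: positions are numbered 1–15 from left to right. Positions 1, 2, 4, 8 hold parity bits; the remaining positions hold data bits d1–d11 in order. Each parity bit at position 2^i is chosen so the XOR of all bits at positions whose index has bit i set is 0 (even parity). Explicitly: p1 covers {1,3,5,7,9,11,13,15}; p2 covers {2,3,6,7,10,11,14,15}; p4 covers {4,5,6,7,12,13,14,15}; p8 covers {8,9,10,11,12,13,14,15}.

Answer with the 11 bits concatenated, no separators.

s1 (pos 1,3,5,7,9,11,13,15): 1⊕0⊕0⊕0⊕0⊕0⊕1⊕0 = 0
s2 (pos 2,3,6,7,10,11,14,15): 0⊕0⊕0⊕0⊕0⊕0⊕1⊕0 = 1
s4 (pos 4,5,6,7,12,13,14,15): 1⊕0⊕0⊕0⊕1⊕1⊕1⊕0 = 0
s8 (pos 8,9,10,11,12,13,14,15): 1⊕0⊕0⊕0⊕1⊕1⊕1⊕0 = 0
Syndrome s8…s1 = 0010 → error at position 2.
Flip position 2: 100100010001110 → 110100010001110
Read data bits from positions 3,5,6,7,9,10,11,12,13,14,15: 00000001110

00000001110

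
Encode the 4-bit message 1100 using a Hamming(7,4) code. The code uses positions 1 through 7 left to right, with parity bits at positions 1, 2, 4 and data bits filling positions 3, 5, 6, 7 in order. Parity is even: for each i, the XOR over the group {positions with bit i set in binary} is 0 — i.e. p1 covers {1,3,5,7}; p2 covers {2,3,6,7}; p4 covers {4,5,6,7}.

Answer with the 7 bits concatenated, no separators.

0111100

Place data at non-parity positions: p1 p2 1 p4 1 0 0
p1 (pos 1,3,5,7): XOR of data positions = 1⊕1⊕0 = 0
p2 (pos 2,3,6,7): XOR of data positions = 1⊕0⊕0 = 1
p4 (pos 4,5,6,7): XOR of data positions = 1⊕0⊕0 = 1
Codeword: 0111100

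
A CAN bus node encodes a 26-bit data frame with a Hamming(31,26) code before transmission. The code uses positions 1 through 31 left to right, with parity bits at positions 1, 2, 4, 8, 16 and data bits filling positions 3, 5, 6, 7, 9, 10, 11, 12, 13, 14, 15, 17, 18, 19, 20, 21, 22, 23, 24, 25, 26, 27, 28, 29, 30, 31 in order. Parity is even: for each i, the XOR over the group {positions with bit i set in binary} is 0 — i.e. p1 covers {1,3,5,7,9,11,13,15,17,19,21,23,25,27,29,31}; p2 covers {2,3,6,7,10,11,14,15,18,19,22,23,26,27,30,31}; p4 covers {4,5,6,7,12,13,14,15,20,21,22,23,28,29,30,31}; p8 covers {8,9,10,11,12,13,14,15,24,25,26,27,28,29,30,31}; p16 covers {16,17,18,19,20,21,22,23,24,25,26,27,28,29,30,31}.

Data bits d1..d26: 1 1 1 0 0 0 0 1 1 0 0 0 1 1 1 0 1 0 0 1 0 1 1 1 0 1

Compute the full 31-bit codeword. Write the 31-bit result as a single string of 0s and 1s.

Place data at non-parity positions: p1 p2 1 p4 1 1 0 p8 0 0 0 1 1 0 0 p16 0 1 1 1 0 1 0 0 1 0 1 1 1 0 1
p1 (pos 1,3,5,7,9,11,13,15,17,19,21,23,25,27,29,31): XOR of data positions = 1⊕1⊕0⊕0⊕0⊕1⊕0⊕0⊕1⊕0⊕0⊕1⊕1⊕1⊕1 = 0
p2 (pos 2,3,6,7,10,11,14,15,18,19,22,23,26,27,30,31): XOR of data positions = 1⊕1⊕0⊕0⊕0⊕0⊕0⊕1⊕1⊕1⊕0⊕0⊕1⊕0⊕1 = 1
p4 (pos 4,5,6,7,12,13,14,15,20,21,22,23,28,29,30,31): XOR of data positions = 1⊕1⊕0⊕1⊕1⊕0⊕0⊕1⊕0⊕1⊕0⊕1⊕1⊕0⊕1 = 1
p8 (pos 8,9,10,11,12,13,14,15,24,25,26,27,28,29,30,31): XOR of data positions = 0⊕0⊕0⊕1⊕1⊕0⊕0⊕0⊕1⊕0⊕1⊕1⊕1⊕0⊕1 = 1
p16 (pos 16,17,18,19,20,21,22,23,24,25,26,27,28,29,30,31): XOR of data positions = 0⊕1⊕1⊕1⊕0⊕1⊕0⊕0⊕1⊕0⊕1⊕1⊕1⊕0⊕1 = 1
Codeword: 0111110100011001011101001011101

0111110100011001011101001011101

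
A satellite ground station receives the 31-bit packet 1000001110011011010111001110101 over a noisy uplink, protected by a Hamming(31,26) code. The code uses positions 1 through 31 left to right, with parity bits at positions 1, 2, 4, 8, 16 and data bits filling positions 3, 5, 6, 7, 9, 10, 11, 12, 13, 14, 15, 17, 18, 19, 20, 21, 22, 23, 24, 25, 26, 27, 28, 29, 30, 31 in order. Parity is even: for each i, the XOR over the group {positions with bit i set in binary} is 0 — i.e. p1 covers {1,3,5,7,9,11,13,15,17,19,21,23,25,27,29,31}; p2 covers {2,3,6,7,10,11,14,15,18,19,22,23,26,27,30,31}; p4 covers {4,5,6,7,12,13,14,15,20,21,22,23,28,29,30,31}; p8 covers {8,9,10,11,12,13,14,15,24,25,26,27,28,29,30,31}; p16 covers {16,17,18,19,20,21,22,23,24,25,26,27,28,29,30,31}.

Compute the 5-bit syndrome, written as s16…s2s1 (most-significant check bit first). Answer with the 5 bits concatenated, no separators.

00110

s1 (pos 1,3,5,7,9,11,13,15,17,19,21,23,25,27,29,31): 1⊕0⊕0⊕1⊕1⊕0⊕1⊕1⊕0⊕0⊕1⊕0⊕1⊕1⊕1⊕1 = 0
s2 (pos 2,3,6,7,10,11,14,15,18,19,22,23,26,27,30,31): 0⊕0⊕0⊕1⊕0⊕0⊕0⊕1⊕1⊕0⊕1⊕0⊕1⊕1⊕0⊕1 = 1
s4 (pos 4,5,6,7,12,13,14,15,20,21,22,23,28,29,30,31): 0⊕0⊕0⊕1⊕1⊕1⊕0⊕1⊕1⊕1⊕1⊕0⊕0⊕1⊕0⊕1 = 1
s8 (pos 8,9,10,11,12,13,14,15,24,25,26,27,28,29,30,31): 1⊕1⊕0⊕0⊕1⊕1⊕0⊕1⊕0⊕1⊕1⊕1⊕0⊕1⊕0⊕1 = 0
s16 (pos 16,17,18,19,20,21,22,23,24,25,26,27,28,29,30,31): 1⊕0⊕1⊕0⊕1⊕1⊕1⊕0⊕0⊕1⊕1⊕1⊕0⊕1⊕0⊕1 = 0
Syndrome s16…s1 = 00110 → error at position 6.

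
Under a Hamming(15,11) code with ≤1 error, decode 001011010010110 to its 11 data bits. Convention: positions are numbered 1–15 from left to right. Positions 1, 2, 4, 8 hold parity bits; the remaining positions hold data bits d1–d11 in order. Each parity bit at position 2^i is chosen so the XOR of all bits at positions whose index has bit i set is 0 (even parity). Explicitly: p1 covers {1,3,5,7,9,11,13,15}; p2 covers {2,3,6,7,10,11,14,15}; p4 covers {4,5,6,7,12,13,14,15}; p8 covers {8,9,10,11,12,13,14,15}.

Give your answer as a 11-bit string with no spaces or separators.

11100010110

s1 (pos 1,3,5,7,9,11,13,15): 0⊕1⊕1⊕0⊕0⊕1⊕1⊕0 = 0
s2 (pos 2,3,6,7,10,11,14,15): 0⊕1⊕1⊕0⊕0⊕1⊕1⊕0 = 0
s4 (pos 4,5,6,7,12,13,14,15): 0⊕1⊕1⊕0⊕0⊕1⊕1⊕0 = 0
s8 (pos 8,9,10,11,12,13,14,15): 1⊕0⊕0⊕1⊕0⊕1⊕1⊕0 = 0
Syndrome s8…s1 = 0000 → no error.
Read data bits from positions 3,5,6,7,9,10,11,12,13,14,15: 11100010110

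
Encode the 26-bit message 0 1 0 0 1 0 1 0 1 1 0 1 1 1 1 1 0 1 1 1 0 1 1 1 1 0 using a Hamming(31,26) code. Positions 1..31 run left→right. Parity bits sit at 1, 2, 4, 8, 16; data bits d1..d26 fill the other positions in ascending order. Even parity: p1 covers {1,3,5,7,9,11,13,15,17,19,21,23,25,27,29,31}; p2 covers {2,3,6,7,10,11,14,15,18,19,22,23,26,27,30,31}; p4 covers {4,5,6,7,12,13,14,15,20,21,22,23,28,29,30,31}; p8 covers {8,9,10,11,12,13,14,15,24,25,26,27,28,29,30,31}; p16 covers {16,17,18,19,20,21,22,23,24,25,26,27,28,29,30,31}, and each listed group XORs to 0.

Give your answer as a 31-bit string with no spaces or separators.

1101100010101100111110111011110

Place data at non-parity positions: p1 p2 0 p4 1 0 0 p8 1 0 1 0 1 1 0 p16 1 1 1 1 1 0 1 1 1 0 1 1 1 1 0
p1 (pos 1,3,5,7,9,11,13,15,17,19,21,23,25,27,29,31): XOR of data positions = 0⊕1⊕0⊕1⊕1⊕1⊕0⊕1⊕1⊕1⊕1⊕1⊕1⊕1⊕0 = 1
p2 (pos 2,3,6,7,10,11,14,15,18,19,22,23,26,27,30,31): XOR of data positions = 0⊕0⊕0⊕0⊕1⊕1⊕0⊕1⊕1⊕0⊕1⊕0⊕1⊕1⊕0 = 1
p4 (pos 4,5,6,7,12,13,14,15,20,21,22,23,28,29,30,31): XOR of data positions = 1⊕0⊕0⊕0⊕1⊕1⊕0⊕1⊕1⊕0⊕1⊕1⊕1⊕1⊕0 = 1
p8 (pos 8,9,10,11,12,13,14,15,24,25,26,27,28,29,30,31): XOR of data positions = 1⊕0⊕1⊕0⊕1⊕1⊕0⊕1⊕1⊕0⊕1⊕1⊕1⊕1⊕0 = 0
p16 (pos 16,17,18,19,20,21,22,23,24,25,26,27,28,29,30,31): XOR of data positions = 1⊕1⊕1⊕1⊕1⊕0⊕1⊕1⊕1⊕0⊕1⊕1⊕1⊕1⊕0 = 0
Codeword: 1101100010101100111110111011110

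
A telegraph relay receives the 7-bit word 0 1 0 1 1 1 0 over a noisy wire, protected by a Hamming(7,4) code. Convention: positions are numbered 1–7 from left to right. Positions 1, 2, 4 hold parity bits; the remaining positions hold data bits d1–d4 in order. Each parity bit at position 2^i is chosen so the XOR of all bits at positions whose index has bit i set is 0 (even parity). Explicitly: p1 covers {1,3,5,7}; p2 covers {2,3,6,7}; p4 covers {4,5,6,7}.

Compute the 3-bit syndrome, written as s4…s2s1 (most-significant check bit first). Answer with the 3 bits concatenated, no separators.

s1 (pos 1,3,5,7): 0⊕0⊕1⊕0 = 1
s2 (pos 2,3,6,7): 1⊕0⊕1⊕0 = 0
s4 (pos 4,5,6,7): 1⊕1⊕1⊕0 = 1
Syndrome s4…s1 = 101 → error at position 5.

101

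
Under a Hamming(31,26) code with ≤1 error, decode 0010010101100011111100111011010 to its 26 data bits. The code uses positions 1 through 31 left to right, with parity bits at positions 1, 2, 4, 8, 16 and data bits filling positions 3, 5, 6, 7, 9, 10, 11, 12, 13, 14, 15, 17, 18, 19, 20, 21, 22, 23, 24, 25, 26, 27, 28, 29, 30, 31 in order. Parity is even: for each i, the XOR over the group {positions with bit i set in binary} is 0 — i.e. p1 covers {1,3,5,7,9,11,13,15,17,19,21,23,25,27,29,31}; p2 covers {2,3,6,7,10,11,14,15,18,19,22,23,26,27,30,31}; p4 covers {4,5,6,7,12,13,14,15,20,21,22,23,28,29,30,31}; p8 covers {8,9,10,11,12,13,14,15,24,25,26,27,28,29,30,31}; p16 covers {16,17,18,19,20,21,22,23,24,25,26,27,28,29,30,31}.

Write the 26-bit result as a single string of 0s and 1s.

10100110001111100101011010

s1 (pos 1,3,5,7,9,11,13,15,17,19,21,23,25,27,29,31): 0⊕1⊕0⊕0⊕0⊕1⊕0⊕1⊕1⊕1⊕0⊕1⊕1⊕1⊕0⊕0 = 0
s2 (pos 2,3,6,7,10,11,14,15,18,19,22,23,26,27,30,31): 0⊕1⊕1⊕0⊕1⊕1⊕0⊕1⊕1⊕1⊕0⊕1⊕0⊕1⊕1⊕0 = 0
s4 (pos 4,5,6,7,12,13,14,15,20,21,22,23,28,29,30,31): 0⊕0⊕1⊕0⊕0⊕0⊕0⊕1⊕1⊕0⊕0⊕1⊕1⊕0⊕1⊕0 = 0
s8 (pos 8,9,10,11,12,13,14,15,24,25,26,27,28,29,30,31): 1⊕0⊕1⊕1⊕0⊕0⊕0⊕1⊕1⊕1⊕0⊕1⊕1⊕0⊕1⊕0 = 1
s16 (pos 16,17,18,19,20,21,22,23,24,25,26,27,28,29,30,31): 1⊕1⊕1⊕1⊕1⊕0⊕0⊕1⊕1⊕1⊕0⊕1⊕1⊕0⊕1⊕0 = 1
Syndrome s16…s1 = 11000 → error at position 24.
Flip position 24: 0010010101100011111100111011010 → 0010010101100011111100101011010
Read data bits from positions 3,5,6,7,9,10,11,12,13,14,15,17,18,19,20,21,22,23,24,25,26,27,28,29,30,31: 10100110001111100101011010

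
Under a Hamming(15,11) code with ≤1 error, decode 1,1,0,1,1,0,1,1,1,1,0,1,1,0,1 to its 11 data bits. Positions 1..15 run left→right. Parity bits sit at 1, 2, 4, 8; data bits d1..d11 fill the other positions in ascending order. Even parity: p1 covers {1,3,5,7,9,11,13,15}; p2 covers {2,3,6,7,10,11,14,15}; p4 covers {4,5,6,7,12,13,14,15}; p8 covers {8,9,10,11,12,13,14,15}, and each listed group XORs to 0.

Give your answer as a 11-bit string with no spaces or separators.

01011101101

s1 (pos 1,3,5,7,9,11,13,15): 1⊕0⊕1⊕1⊕1⊕0⊕1⊕1 = 0
s2 (pos 2,3,6,7,10,11,14,15): 1⊕0⊕0⊕1⊕1⊕0⊕0⊕1 = 0
s4 (pos 4,5,6,7,12,13,14,15): 1⊕1⊕0⊕1⊕1⊕1⊕0⊕1 = 0
s8 (pos 8,9,10,11,12,13,14,15): 1⊕1⊕1⊕0⊕1⊕1⊕0⊕1 = 0
Syndrome s8…s1 = 0000 → no error.
Read data bits from positions 3,5,6,7,9,10,11,12,13,14,15: 01011101101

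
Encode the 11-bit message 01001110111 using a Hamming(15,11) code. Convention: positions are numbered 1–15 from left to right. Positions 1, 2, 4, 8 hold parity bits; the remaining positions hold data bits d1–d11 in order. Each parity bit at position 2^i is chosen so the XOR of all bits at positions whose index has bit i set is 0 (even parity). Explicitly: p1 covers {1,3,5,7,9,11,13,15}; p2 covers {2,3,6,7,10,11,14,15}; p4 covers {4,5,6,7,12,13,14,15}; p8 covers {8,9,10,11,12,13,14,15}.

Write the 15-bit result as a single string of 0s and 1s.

Place data at non-parity positions: p1 p2 0 p4 1 0 0 p8 1 1 1 0 1 1 1
p1 (pos 1,3,5,7,9,11,13,15): XOR of data positions = 0⊕1⊕0⊕1⊕1⊕1⊕1 = 1
p2 (pos 2,3,6,7,10,11,14,15): XOR of data positions = 0⊕0⊕0⊕1⊕1⊕1⊕1 = 0
p4 (pos 4,5,6,7,12,13,14,15): XOR of data positions = 1⊕0⊕0⊕0⊕1⊕1⊕1 = 0
p8 (pos 8,9,10,11,12,13,14,15): XOR of data positions = 1⊕1⊕1⊕0⊕1⊕1⊕1 = 0
Codeword: 100010001110111

100010001110111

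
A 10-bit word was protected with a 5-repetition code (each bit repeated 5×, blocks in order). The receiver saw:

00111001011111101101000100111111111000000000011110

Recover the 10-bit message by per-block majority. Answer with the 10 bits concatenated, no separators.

1011011001

Block 1 (00111): 3 ones → 1
Block 2 (00101): 2 ones → 0
Block 3 (11111): 5 ones → 1
Block 4 (01101): 3 ones → 1
Block 5 (00010): 1 one → 0
Block 6 (01111): 4 ones → 1
Block 7 (11111): 5 ones → 1
Block 8 (00000): 0 ones → 0
Block 9 (00000): 0 ones → 0
Block 10 (11110): 4 ones → 1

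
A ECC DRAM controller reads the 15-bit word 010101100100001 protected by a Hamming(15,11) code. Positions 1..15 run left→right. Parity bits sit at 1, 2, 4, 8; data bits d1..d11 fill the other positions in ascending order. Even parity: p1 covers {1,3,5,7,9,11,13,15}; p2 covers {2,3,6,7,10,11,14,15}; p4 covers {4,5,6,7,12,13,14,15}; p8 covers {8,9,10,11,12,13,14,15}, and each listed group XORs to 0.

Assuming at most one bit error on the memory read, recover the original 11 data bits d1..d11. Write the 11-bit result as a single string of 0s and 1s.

s1 (pos 1,3,5,7,9,11,13,15): 0⊕0⊕0⊕1⊕0⊕0⊕0⊕1 = 0
s2 (pos 2,3,6,7,10,11,14,15): 1⊕0⊕1⊕1⊕1⊕0⊕0⊕1 = 1
s4 (pos 4,5,6,7,12,13,14,15): 1⊕0⊕1⊕1⊕0⊕0⊕0⊕1 = 0
s8 (pos 8,9,10,11,12,13,14,15): 0⊕0⊕1⊕0⊕0⊕0⊕0⊕1 = 0
Syndrome s8…s1 = 0010 → error at position 2.
Flip position 2: 010101100100001 → 000101100100001
Read data bits from positions 3,5,6,7,9,10,11,12,13,14,15: 00110100001

00110100001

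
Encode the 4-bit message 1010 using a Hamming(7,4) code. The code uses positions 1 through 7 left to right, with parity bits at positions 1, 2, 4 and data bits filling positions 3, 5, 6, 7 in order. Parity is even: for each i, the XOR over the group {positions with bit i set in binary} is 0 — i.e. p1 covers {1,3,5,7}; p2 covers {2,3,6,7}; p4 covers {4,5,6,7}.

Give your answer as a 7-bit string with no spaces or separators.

1011010

Place data at non-parity positions: p1 p2 1 p4 0 1 0
p1 (pos 1,3,5,7): XOR of data positions = 1⊕0⊕0 = 1
p2 (pos 2,3,6,7): XOR of data positions = 1⊕1⊕0 = 0
p4 (pos 4,5,6,7): XOR of data positions = 0⊕1⊕0 = 1
Codeword: 1011010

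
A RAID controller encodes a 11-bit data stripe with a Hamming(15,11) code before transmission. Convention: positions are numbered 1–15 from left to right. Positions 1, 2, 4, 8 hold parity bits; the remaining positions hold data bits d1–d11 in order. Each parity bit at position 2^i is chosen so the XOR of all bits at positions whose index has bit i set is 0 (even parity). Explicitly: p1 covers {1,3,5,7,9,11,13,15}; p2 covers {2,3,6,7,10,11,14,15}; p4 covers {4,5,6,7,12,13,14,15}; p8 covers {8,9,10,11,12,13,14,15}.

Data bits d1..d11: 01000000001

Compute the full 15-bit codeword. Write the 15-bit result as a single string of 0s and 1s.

Place data at non-parity positions: p1 p2 0 p4 1 0 0 p8 0 0 0 0 0 0 1
p1 (pos 1,3,5,7,9,11,13,15): XOR of data positions = 0⊕1⊕0⊕0⊕0⊕0⊕1 = 0
p2 (pos 2,3,6,7,10,11,14,15): XOR of data positions = 0⊕0⊕0⊕0⊕0⊕0⊕1 = 1
p4 (pos 4,5,6,7,12,13,14,15): XOR of data positions = 1⊕0⊕0⊕0⊕0⊕0⊕1 = 0
p8 (pos 8,9,10,11,12,13,14,15): XOR of data positions = 0⊕0⊕0⊕0⊕0⊕0⊕1 = 1
Codeword: 010010010000001

010010010000001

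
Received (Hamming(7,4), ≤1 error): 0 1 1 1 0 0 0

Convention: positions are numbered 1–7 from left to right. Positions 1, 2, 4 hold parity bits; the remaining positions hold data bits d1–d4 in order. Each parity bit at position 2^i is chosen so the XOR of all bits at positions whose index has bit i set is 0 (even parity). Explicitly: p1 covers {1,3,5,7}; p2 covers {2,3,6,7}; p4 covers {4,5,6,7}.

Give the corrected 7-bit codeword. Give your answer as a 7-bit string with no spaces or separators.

s1 (pos 1,3,5,7): 0⊕1⊕0⊕0 = 1
s2 (pos 2,3,6,7): 1⊕1⊕0⊕0 = 0
s4 (pos 4,5,6,7): 1⊕0⊕0⊕0 = 1
Syndrome s4…s1 = 101 → error at position 5.
Flip position 5: 0111000 → 0111100

0111100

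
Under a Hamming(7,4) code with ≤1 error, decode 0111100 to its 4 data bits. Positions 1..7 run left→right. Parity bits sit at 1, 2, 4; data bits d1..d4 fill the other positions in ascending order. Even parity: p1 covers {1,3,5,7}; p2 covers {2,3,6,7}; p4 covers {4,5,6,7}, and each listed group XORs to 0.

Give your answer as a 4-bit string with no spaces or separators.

1100

s1 (pos 1,3,5,7): 0⊕1⊕1⊕0 = 0
s2 (pos 2,3,6,7): 1⊕1⊕0⊕0 = 0
s4 (pos 4,5,6,7): 1⊕1⊕0⊕0 = 0
Syndrome s4…s1 = 000 → no error.
Read data bits from positions 3,5,6,7: 1100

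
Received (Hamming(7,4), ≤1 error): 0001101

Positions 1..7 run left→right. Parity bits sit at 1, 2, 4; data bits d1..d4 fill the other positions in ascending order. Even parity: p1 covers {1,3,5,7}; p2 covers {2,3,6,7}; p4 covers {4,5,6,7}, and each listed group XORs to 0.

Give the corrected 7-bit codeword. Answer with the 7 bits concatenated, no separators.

0001111

s1 (pos 1,3,5,7): 0⊕0⊕1⊕1 = 0
s2 (pos 2,3,6,7): 0⊕0⊕0⊕1 = 1
s4 (pos 4,5,6,7): 1⊕1⊕0⊕1 = 1
Syndrome s4…s1 = 110 → error at position 6.
Flip position 6: 0001101 → 0001111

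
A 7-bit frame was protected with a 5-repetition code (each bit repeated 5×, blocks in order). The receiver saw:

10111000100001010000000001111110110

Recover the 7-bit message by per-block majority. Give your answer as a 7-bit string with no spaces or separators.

Block 1 (10111): 4 ones → 1
Block 2 (00010): 1 one → 0
Block 3 (00010): 1 one → 0
Block 4 (10000): 1 one → 0
Block 5 (00000): 0 ones → 0
Block 6 (11111): 5 ones → 1
Block 7 (10110): 3 ones → 1

1000011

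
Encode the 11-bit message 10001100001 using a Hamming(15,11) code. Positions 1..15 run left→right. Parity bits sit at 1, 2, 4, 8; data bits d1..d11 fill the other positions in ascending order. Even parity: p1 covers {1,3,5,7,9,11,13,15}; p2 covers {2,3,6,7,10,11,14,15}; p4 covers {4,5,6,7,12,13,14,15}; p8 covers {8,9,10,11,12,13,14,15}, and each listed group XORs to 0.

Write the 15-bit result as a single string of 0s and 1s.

111100011100001

Place data at non-parity positions: p1 p2 1 p4 0 0 0 p8 1 1 0 0 0 0 1
p1 (pos 1,3,5,7,9,11,13,15): XOR of data positions = 1⊕0⊕0⊕1⊕0⊕0⊕1 = 1
p2 (pos 2,3,6,7,10,11,14,15): XOR of data positions = 1⊕0⊕0⊕1⊕0⊕0⊕1 = 1
p4 (pos 4,5,6,7,12,13,14,15): XOR of data positions = 0⊕0⊕0⊕0⊕0⊕0⊕1 = 1
p8 (pos 8,9,10,11,12,13,14,15): XOR of data positions = 1⊕1⊕0⊕0⊕0⊕0⊕1 = 1
Codeword: 111100011100001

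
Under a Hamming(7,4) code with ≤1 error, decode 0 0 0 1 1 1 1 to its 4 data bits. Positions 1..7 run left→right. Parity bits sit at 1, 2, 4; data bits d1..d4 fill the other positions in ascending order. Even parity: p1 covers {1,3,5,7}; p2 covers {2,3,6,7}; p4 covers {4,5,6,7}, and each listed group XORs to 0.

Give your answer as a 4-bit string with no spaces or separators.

s1 (pos 1,3,5,7): 0⊕0⊕1⊕1 = 0
s2 (pos 2,3,6,7): 0⊕0⊕1⊕1 = 0
s4 (pos 4,5,6,7): 1⊕1⊕1⊕1 = 0
Syndrome s4…s1 = 000 → no error.
Read data bits from positions 3,5,6,7: 0111

0111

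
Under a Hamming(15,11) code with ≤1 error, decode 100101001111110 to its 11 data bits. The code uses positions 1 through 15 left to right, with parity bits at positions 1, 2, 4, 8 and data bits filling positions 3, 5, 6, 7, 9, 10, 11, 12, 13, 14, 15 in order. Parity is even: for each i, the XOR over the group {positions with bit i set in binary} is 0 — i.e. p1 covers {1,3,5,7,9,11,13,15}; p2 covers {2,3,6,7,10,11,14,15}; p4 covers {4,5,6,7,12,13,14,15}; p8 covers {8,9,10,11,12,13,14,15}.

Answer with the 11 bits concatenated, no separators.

00101111110

s1 (pos 1,3,5,7,9,11,13,15): 1⊕0⊕0⊕0⊕1⊕1⊕1⊕0 = 0
s2 (pos 2,3,6,7,10,11,14,15): 0⊕0⊕1⊕0⊕1⊕1⊕1⊕0 = 0
s4 (pos 4,5,6,7,12,13,14,15): 1⊕0⊕1⊕0⊕1⊕1⊕1⊕0 = 1
s8 (pos 8,9,10,11,12,13,14,15): 0⊕1⊕1⊕1⊕1⊕1⊕1⊕0 = 0
Syndrome s8…s1 = 0100 → error at position 4.
Flip position 4: 100101001111110 → 100001001111110
Read data bits from positions 3,5,6,7,9,10,11,12,13,14,15: 00101111110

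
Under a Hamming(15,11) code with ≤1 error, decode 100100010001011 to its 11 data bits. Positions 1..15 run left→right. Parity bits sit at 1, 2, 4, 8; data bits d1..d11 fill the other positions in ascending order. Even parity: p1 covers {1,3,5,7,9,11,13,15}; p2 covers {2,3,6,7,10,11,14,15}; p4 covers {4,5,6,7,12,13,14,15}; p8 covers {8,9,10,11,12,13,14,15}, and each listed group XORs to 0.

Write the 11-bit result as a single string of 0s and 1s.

s1 (pos 1,3,5,7,9,11,13,15): 1⊕0⊕0⊕0⊕0⊕0⊕0⊕1 = 0
s2 (pos 2,3,6,7,10,11,14,15): 0⊕0⊕0⊕0⊕0⊕0⊕1⊕1 = 0
s4 (pos 4,5,6,7,12,13,14,15): 1⊕0⊕0⊕0⊕1⊕0⊕1⊕1 = 0
s8 (pos 8,9,10,11,12,13,14,15): 1⊕0⊕0⊕0⊕1⊕0⊕1⊕1 = 0
Syndrome s8…s1 = 0000 → no error.
Read data bits from positions 3,5,6,7,9,10,11,12,13,14,15: 00000001011

00000001011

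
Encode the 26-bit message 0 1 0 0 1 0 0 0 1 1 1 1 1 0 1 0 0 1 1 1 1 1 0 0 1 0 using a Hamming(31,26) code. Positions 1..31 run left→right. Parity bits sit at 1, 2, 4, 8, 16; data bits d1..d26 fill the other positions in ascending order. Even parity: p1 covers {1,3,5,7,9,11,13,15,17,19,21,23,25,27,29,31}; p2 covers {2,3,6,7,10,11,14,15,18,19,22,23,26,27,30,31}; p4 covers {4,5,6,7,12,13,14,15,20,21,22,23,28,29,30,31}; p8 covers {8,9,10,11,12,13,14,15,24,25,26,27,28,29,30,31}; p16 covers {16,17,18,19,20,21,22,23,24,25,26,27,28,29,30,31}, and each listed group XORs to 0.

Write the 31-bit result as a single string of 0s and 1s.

0101100110001111110100111110010

Place data at non-parity positions: p1 p2 0 p4 1 0 0 p8 1 0 0 0 1 1 1 p16 1 1 0 1 0 0 1 1 1 1 1 0 0 1 0
p1 (pos 1,3,5,7,9,11,13,15,17,19,21,23,25,27,29,31): XOR of data positions = 0⊕1⊕0⊕1⊕0⊕1⊕1⊕1⊕0⊕0⊕1⊕1⊕1⊕0⊕0 = 0
p2 (pos 2,3,6,7,10,11,14,15,18,19,22,23,26,27,30,31): XOR of data positions = 0⊕0⊕0⊕0⊕0⊕1⊕1⊕1⊕0⊕0⊕1⊕1⊕1⊕1⊕0 = 1
p4 (pos 4,5,6,7,12,13,14,15,20,21,22,23,28,29,30,31): XOR of data positions = 1⊕0⊕0⊕0⊕1⊕1⊕1⊕1⊕0⊕0⊕1⊕0⊕0⊕1⊕0 = 1
p8 (pos 8,9,10,11,12,13,14,15,24,25,26,27,28,29,30,31): XOR of data positions = 1⊕0⊕0⊕0⊕1⊕1⊕1⊕1⊕1⊕1⊕1⊕0⊕0⊕1⊕0 = 1
p16 (pos 16,17,18,19,20,21,22,23,24,25,26,27,28,29,30,31): XOR of data positions = 1⊕1⊕0⊕1⊕0⊕0⊕1⊕1⊕1⊕1⊕1⊕0⊕0⊕1⊕0 = 1
Codeword: 0101100110001111110100111110010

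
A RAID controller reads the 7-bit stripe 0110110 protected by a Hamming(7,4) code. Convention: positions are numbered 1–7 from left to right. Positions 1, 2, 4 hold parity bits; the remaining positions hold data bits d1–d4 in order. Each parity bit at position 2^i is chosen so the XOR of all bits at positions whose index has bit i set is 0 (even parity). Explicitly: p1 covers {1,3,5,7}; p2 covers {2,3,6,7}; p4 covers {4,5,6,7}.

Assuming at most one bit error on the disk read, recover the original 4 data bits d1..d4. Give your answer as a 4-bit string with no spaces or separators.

s1 (pos 1,3,5,7): 0⊕1⊕1⊕0 = 0
s2 (pos 2,3,6,7): 1⊕1⊕1⊕0 = 1
s4 (pos 4,5,6,7): 0⊕1⊕1⊕0 = 0
Syndrome s4…s1 = 010 → error at position 2.
Flip position 2: 0110110 → 0010110
Read data bits from positions 3,5,6,7: 1110

1110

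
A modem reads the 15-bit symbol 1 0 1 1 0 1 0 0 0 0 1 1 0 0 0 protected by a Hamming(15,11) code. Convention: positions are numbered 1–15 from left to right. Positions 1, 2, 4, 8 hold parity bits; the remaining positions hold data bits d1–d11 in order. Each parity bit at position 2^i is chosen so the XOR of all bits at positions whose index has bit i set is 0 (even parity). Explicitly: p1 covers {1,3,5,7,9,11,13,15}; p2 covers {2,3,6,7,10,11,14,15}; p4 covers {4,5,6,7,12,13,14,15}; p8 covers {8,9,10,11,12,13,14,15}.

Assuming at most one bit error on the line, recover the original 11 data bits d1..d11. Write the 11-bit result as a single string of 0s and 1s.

10110011000

s1 (pos 1,3,5,7,9,11,13,15): 1⊕1⊕0⊕0⊕0⊕1⊕0⊕0 = 1
s2 (pos 2,3,6,7,10,11,14,15): 0⊕1⊕1⊕0⊕0⊕1⊕0⊕0 = 1
s4 (pos 4,5,6,7,12,13,14,15): 1⊕0⊕1⊕0⊕1⊕0⊕0⊕0 = 1
s8 (pos 8,9,10,11,12,13,14,15): 0⊕0⊕0⊕1⊕1⊕0⊕0⊕0 = 0
Syndrome s8…s1 = 0111 → error at position 7.
Flip position 7: 101101000011000 → 101101100011000
Read data bits from positions 3,5,6,7,9,10,11,12,13,14,15: 10110011000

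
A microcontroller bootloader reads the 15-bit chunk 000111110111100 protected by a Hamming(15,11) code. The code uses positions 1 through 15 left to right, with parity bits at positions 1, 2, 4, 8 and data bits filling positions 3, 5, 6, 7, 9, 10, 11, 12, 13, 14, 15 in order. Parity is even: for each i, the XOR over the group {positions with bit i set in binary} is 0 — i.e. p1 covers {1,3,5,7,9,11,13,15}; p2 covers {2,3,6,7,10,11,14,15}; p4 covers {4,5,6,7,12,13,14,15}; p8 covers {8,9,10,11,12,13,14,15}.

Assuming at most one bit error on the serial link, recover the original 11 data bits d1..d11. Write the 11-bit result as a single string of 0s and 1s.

s1 (pos 1,3,5,7,9,11,13,15): 0⊕0⊕1⊕1⊕0⊕1⊕1⊕0 = 0
s2 (pos 2,3,6,7,10,11,14,15): 0⊕0⊕1⊕1⊕1⊕1⊕0⊕0 = 0
s4 (pos 4,5,6,7,12,13,14,15): 1⊕1⊕1⊕1⊕1⊕1⊕0⊕0 = 0
s8 (pos 8,9,10,11,12,13,14,15): 1⊕0⊕1⊕1⊕1⊕1⊕0⊕0 = 1
Syndrome s8…s1 = 1000 → error at position 8.
Flip position 8: 000111110111100 → 000111100111100
Read data bits from positions 3,5,6,7,9,10,11,12,13,14,15: 01110111100

01110111100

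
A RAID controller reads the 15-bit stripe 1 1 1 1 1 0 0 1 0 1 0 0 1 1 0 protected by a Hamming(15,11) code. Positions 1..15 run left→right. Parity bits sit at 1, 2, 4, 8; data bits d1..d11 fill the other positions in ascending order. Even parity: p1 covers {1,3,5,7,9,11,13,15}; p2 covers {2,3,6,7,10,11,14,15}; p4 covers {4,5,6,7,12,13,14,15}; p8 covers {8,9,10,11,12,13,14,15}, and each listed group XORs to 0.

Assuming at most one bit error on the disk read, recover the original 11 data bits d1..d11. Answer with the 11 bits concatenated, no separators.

11000100110

s1 (pos 1,3,5,7,9,11,13,15): 1⊕1⊕1⊕0⊕0⊕0⊕1⊕0 = 0
s2 (pos 2,3,6,7,10,11,14,15): 1⊕1⊕0⊕0⊕1⊕0⊕1⊕0 = 0
s4 (pos 4,5,6,7,12,13,14,15): 1⊕1⊕0⊕0⊕0⊕1⊕1⊕0 = 0
s8 (pos 8,9,10,11,12,13,14,15): 1⊕0⊕1⊕0⊕0⊕1⊕1⊕0 = 0
Syndrome s8…s1 = 0000 → no error.
Read data bits from positions 3,5,6,7,9,10,11,12,13,14,15: 11000100110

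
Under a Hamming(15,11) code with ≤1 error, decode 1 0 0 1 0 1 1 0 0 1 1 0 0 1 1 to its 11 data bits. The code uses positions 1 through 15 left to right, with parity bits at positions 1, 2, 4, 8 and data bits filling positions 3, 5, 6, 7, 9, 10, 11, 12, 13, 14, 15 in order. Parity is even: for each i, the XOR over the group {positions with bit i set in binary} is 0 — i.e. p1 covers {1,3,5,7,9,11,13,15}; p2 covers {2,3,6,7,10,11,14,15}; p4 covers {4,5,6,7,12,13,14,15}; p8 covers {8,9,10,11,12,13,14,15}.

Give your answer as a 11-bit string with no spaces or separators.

s1 (pos 1,3,5,7,9,11,13,15): 1⊕0⊕0⊕1⊕0⊕1⊕0⊕1 = 0
s2 (pos 2,3,6,7,10,11,14,15): 0⊕0⊕1⊕1⊕1⊕1⊕1⊕1 = 0
s4 (pos 4,5,6,7,12,13,14,15): 1⊕0⊕1⊕1⊕0⊕0⊕1⊕1 = 1
s8 (pos 8,9,10,11,12,13,14,15): 0⊕0⊕1⊕1⊕0⊕0⊕1⊕1 = 0
Syndrome s8…s1 = 0100 → error at position 4.
Flip position 4: 100101100110011 → 100001100110011
Read data bits from positions 3,5,6,7,9,10,11,12,13,14,15: 00110110011

00110110011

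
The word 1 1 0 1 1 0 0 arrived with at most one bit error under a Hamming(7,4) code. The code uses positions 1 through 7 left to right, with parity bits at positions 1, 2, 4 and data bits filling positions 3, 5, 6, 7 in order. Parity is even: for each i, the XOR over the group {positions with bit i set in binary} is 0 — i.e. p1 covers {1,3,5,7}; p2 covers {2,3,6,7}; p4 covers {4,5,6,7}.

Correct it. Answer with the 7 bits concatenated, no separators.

s1 (pos 1,3,5,7): 1⊕0⊕1⊕0 = 0
s2 (pos 2,3,6,7): 1⊕0⊕0⊕0 = 1
s4 (pos 4,5,6,7): 1⊕1⊕0⊕0 = 0
Syndrome s4…s1 = 010 → error at position 2.
Flip position 2: 1101100 → 1001100

1001100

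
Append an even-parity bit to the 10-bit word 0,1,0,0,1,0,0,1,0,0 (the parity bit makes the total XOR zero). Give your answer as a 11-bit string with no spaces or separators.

01001001001

XOR of the 10 data bits: 0⊕1⊕0⊕0⊕1⊕0⊕0⊕1⊕0⊕0 = 1
Parity bit = 1 (so all 11 bits XOR to 0).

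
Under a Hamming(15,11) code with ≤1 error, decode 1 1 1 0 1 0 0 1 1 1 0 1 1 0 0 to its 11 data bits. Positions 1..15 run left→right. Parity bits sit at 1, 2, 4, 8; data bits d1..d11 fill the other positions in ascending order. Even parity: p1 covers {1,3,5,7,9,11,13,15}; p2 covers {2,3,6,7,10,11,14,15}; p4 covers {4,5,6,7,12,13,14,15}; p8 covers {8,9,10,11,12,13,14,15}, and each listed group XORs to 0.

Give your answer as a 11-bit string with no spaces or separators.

s1 (pos 1,3,5,7,9,11,13,15): 1⊕1⊕1⊕0⊕1⊕0⊕1⊕0 = 1
s2 (pos 2,3,6,7,10,11,14,15): 1⊕1⊕0⊕0⊕1⊕0⊕0⊕0 = 1
s4 (pos 4,5,6,7,12,13,14,15): 0⊕1⊕0⊕0⊕1⊕1⊕0⊕0 = 1
s8 (pos 8,9,10,11,12,13,14,15): 1⊕1⊕1⊕0⊕1⊕1⊕0⊕0 = 1
Syndrome s8…s1 = 1111 → error at position 15.
Flip position 15: 111010011101100 → 111010011101101
Read data bits from positions 3,5,6,7,9,10,11,12,13,14,15: 11001101101

11001101101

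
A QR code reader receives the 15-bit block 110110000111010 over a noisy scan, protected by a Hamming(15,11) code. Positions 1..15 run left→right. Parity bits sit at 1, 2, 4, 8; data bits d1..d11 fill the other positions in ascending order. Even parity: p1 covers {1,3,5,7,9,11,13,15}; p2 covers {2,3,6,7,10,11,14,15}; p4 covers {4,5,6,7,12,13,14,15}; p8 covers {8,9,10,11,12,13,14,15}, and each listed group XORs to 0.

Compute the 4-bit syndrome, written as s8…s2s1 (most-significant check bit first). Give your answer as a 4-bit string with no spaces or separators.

0001

s1 (pos 1,3,5,7,9,11,13,15): 1⊕0⊕1⊕0⊕0⊕1⊕0⊕0 = 1
s2 (pos 2,3,6,7,10,11,14,15): 1⊕0⊕0⊕0⊕1⊕1⊕1⊕0 = 0
s4 (pos 4,5,6,7,12,13,14,15): 1⊕1⊕0⊕0⊕1⊕0⊕1⊕0 = 0
s8 (pos 8,9,10,11,12,13,14,15): 0⊕0⊕1⊕1⊕1⊕0⊕1⊕0 = 0
Syndrome s8…s1 = 0001 → error at position 1.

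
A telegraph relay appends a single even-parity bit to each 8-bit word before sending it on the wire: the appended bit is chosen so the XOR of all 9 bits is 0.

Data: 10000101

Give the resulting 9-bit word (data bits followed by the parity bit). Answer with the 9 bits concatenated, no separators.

100001011

XOR of the 8 data bits: 1⊕0⊕0⊕0⊕0⊕1⊕0⊕1 = 1
Parity bit = 1 (so all 9 bits XOR to 0).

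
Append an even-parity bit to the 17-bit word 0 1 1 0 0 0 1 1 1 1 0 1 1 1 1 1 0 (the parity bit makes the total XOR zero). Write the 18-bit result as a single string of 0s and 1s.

011000111101111101

XOR of the 17 data bits: 0⊕1⊕1⊕0⊕0⊕0⊕1⊕1⊕1⊕1⊕0⊕1⊕1⊕1⊕1⊕1⊕0 = 1
Parity bit = 1 (so all 18 bits XOR to 0).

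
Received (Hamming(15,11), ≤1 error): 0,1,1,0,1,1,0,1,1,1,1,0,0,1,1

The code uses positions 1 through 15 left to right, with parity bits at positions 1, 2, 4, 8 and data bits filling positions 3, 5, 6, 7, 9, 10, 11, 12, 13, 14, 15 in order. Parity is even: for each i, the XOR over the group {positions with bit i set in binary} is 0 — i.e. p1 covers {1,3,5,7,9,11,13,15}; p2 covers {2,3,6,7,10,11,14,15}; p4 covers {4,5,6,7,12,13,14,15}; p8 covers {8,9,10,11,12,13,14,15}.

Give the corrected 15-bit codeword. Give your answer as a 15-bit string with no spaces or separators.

s1 (pos 1,3,5,7,9,11,13,15): 0⊕1⊕1⊕0⊕1⊕1⊕0⊕1 = 1
s2 (pos 2,3,6,7,10,11,14,15): 1⊕1⊕1⊕0⊕1⊕1⊕1⊕1 = 1
s4 (pos 4,5,6,7,12,13,14,15): 0⊕1⊕1⊕0⊕0⊕0⊕1⊕1 = 0
s8 (pos 8,9,10,11,12,13,14,15): 1⊕1⊕1⊕1⊕0⊕0⊕1⊕1 = 0
Syndrome s8…s1 = 0011 → error at position 3.
Flip position 3: 011011011110011 → 010011011110011

010011011110011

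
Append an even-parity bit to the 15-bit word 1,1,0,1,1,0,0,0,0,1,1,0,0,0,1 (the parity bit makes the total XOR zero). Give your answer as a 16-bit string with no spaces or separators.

XOR of the 15 data bits: 1⊕1⊕0⊕1⊕1⊕0⊕0⊕0⊕0⊕1⊕1⊕0⊕0⊕0⊕1 = 1
Parity bit = 1 (so all 16 bits XOR to 0).

1101100001100011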